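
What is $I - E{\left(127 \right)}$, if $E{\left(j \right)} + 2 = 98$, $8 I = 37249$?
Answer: $\frac{36481}{8} \approx 4560.1$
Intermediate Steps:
$I = \frac{37249}{8}$ ($I = \frac{1}{8} \cdot 37249 = \frac{37249}{8} \approx 4656.1$)
$E{\left(j \right)} = 96$ ($E{\left(j \right)} = -2 + 98 = 96$)
$I - E{\left(127 \right)} = \frac{37249}{8} - 96 = \frac{36481}{8}$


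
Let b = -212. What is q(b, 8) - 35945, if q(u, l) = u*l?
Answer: -37641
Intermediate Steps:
q(u, l) = l*u
q(b, 8) - 35945 = 8*(-212) - 35945 = -1696 - 35945 = -37641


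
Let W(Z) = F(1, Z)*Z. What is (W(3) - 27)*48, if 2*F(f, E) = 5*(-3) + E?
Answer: -2160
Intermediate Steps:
F(f, E) = -15/2 + E/2 (F(f, E) = (5*(-3) + E)/2 = (-15 + E)/2 = -15/2 + E/2)
W(Z) = Z*(-15/2 + Z/2) (W(Z) = (-15/2 + Z/2)*Z = Z*(-15/2 + Z/2))
(W(3) - 27)*48 = ((½)*3*(-15 + 3) - 27)*48 = ((½)*3*(-12) - 27)*48 = (-18 - 27)*48 = -45*48 = -2160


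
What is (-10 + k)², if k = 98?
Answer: 7744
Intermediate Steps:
(-10 + k)² = (-10 + 98)² = 88² = 7744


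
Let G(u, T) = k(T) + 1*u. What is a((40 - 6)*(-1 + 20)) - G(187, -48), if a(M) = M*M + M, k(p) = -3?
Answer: 417778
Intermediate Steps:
G(u, T) = -3 + u (G(u, T) = -3 + 1*u = -3 + u)
a(M) = M + M² (a(M) = M² + M = M + M²)
a((40 - 6)*(-1 + 20)) - G(187, -48) = ((40 - 6)*(-1 + 20))*(1 + (40 - 6)*(-1 + 20)) - (-3 + 187) = (34*19)*(1 + 34*19) - 1*184 = 646*(1 + 646) - 184 = 646*647 - 184 = 417962 - 184 = 417778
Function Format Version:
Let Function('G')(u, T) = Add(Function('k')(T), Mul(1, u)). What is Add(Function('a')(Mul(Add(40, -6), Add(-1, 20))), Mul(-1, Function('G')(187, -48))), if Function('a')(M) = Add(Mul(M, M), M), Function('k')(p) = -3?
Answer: 417778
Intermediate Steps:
Function('G')(u, T) = Add(-3, u) (Function('G')(u, T) = Add(-3, Mul(1, u)) = Add(-3, u))
Function('a')(M) = Add(M, Pow(M, 2)) (Function('a')(M) = Add(Pow(M, 2), M) = Add(M, Pow(M, 2)))
Add(Function('a')(Mul(Add(40, -6), Add(-1, 20))), Mul(-1, Function('G')(187, -48))) = Add(Mul(Mul(Add(40, -6), Add(-1, 20)), Add(1, Mul(Add(40, -6), Add(-1, 20)))), Mul(-1, Add(-3, 187))) = Add(Mul(Mul(34, 19), Add(1, Mul(34, 19))), Mul(-1, 184)) = Add(Mul(646, Add(1, 646)), -184) = Add(Mul(646, 647), -184) = Add(417962, -184) = 417778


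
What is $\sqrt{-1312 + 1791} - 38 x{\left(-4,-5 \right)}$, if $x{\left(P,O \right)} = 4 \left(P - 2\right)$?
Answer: $912 + \sqrt{479} \approx 933.89$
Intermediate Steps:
$x{\left(P,O \right)} = -8 + 4 P$ ($x{\left(P,O \right)} = 4 \left(-2 + P\right) = -8 + 4 P$)
$\sqrt{-1312 + 1791} - 38 x{\left(-4,-5 \right)} = \sqrt{-1312 + 1791} - 38 \left(-8 + 4 \left(-4\right)\right) = \sqrt{479} - 38 \left(-8 - 16\right) = \sqrt{479} - -912 = \sqrt{479} + 912 = 912 + \sqrt{479}$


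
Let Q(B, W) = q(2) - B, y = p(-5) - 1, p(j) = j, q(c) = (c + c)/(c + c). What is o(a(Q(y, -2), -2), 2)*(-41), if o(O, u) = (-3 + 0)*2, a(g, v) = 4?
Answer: 246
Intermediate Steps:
q(c) = 1 (q(c) = (2*c)/((2*c)) = (2*c)*(1/(2*c)) = 1)
y = -6 (y = -5 - 1 = -6)
Q(B, W) = 1 - B
o(O, u) = -6 (o(O, u) = -3*2 = -6)
o(a(Q(y, -2), -2), 2)*(-41) = -6*(-41) = 246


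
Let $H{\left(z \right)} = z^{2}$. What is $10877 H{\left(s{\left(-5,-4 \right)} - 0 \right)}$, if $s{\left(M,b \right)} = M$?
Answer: $271925$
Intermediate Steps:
$10877 H{\left(s{\left(-5,-4 \right)} - 0 \right)} = 10877 \left(-5 - 0\right)^{2} = 10877 \left(-5 + \left(-3 + 3\right)\right)^{2} = 10877 \left(-5 + 0\right)^{2} = 10877 \left(-5\right)^{2} = 10877 \cdot 25 = 271925$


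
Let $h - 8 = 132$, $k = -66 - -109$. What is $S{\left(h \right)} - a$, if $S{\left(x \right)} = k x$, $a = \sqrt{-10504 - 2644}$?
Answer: $6020 - 2 i \sqrt{3287} \approx 6020.0 - 114.66 i$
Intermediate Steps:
$a = 2 i \sqrt{3287}$ ($a = \sqrt{-13148} = 2 i \sqrt{3287} \approx 114.66 i$)
$k = 43$ ($k = -66 + 109 = 43$)
$h = 140$ ($h = 8 + 132 = 140$)
$S{\left(x \right)} = 43 x$
$S{\left(h \right)} - a = 43 \cdot 140 - 2 i \sqrt{3287} = 6020 - 2 i \sqrt{3287}$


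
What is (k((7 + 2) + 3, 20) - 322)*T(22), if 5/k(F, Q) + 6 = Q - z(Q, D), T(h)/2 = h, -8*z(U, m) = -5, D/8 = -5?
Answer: -1514216/107 ≈ -14152.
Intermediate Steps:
D = -40 (D = 8*(-5) = -40)
z(U, m) = 5/8 (z(U, m) = -1/8*(-5) = 5/8)
T(h) = 2*h
k(F, Q) = 5/(-53/8 + Q) (k(F, Q) = 5/(-6 + (Q - 1*5/8)) = 5/(-6 + (Q - 5/8)) = 5/(-6 + (-5/8 + Q)) = 5/(-53/8 + Q))
(k((7 + 2) + 3, 20) - 322)*T(22) = (40/(-53 + 8*20) - 322)*(2*22) = (40/(-53 + 160) - 322)*44 = (40/107 - 322)*44 = -34414/107*44 = -1514216/107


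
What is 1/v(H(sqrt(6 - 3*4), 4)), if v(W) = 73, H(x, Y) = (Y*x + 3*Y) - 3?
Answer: 1/73 ≈ 0.013699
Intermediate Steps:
H(x, Y) = -3 + 3*Y + Y*x (H(x, Y) = (3*Y + Y*x) - 3 = -3 + 3*Y + Y*x)
1/v(H(sqrt(6 - 3*4), 4)) = 1/73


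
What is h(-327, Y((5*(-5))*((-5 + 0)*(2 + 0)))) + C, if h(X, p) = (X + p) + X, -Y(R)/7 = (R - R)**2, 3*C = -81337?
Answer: -83299/3 ≈ -27766.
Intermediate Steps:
C = -81337/3 (C = (1/3)*(-81337) = -81337/3 ≈ -27112.)
Y(R) = 0 (Y(R) = -7*(R - R)**2 = -7*0**2 = -7*0 = 0)
h(X, p) = p + 2*X
h(-327, Y((5*(-5))*((-5 + 0)*(2 + 0)))) + C = (0 + 2*(-327)) - 81337/3 = (0 - 654) - 81337/3 = -654 - 81337/3 = -83299/3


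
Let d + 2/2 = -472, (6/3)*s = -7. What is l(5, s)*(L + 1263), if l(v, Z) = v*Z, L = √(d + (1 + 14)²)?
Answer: -44205/2 - 35*I*√62 ≈ -22103.0 - 275.59*I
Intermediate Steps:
s = -7/2 (s = (½)*(-7) = -7/2 ≈ -3.5000)
d = -473 (d = -1 - 472 = -473)
L = 2*I*√62 (L = √(-473 + (1 + 14)²) = √(-473 + 15²) = √(-473 + 225) = √(-248) = 2*I*√62 ≈ 15.748*I)
l(v, Z) = Z*v
l(5, s)*(L + 1263) = (-7/2*5)*(2*I*√62 + 1263) = -35*(1263 + 2*I*√62)/2 = -44205/2 - 35*I*√62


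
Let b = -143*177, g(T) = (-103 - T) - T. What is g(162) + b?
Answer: -25738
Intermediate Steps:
g(T) = -103 - 2*T
b = -25311
g(162) + b = (-103 - 2*162) - 25311 = (-103 - 324) - 25311 = -427 - 25311 = -25738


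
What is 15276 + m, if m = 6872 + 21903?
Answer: 44051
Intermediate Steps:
m = 28775
15276 + m = 15276 + 28775 = 44051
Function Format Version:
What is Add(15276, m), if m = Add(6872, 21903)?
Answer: 44051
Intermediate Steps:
m = 28775
Add(15276, m) = Add(15276, 28775) = 44051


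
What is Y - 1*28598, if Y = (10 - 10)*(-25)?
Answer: -28598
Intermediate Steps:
Y = 0 (Y = 0*(-25) = 0)
Y - 1*28598 = 0 - 1*28598 = 0 - 28598 = -28598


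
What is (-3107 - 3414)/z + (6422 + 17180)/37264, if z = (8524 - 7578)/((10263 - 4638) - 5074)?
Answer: -33467467563/8812936 ≈ -3797.5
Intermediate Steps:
z = 946/551 (z = 946/(5625 - 5074) = 946/551 ≈ 1.7169)
(-3107 - 3414)/z + (6422 + 17180)/37264 = (-3107 - 3414)/(946/551) + (6422 + 17180)/37264 = -6521*551/946 + 23602*(1/37264) = -3593071/946 + 11801/18632 = -33467467563/8812936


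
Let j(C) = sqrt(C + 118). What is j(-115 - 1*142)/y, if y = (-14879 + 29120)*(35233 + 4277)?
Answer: I*sqrt(139)/562661910 ≈ 2.0954e-8*I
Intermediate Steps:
j(C) = sqrt(118 + C)
y = 562661910 (y = 14241*39510 = 562661910)
j(-115 - 1*142)/y = sqrt(118 + (-115 - 1*142))/562661910 = sqrt(118 + (-115 - 142))*(1/562661910) = sqrt(118 - 257)*(1/562661910) = sqrt(-139)*(1/562661910) = (I*sqrt(139))*(1/562661910) = I*sqrt(139)/562661910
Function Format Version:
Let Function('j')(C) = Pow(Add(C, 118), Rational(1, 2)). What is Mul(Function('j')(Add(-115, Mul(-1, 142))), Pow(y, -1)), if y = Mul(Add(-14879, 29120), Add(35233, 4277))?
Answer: Mul(Rational(1, 562661910), I, Pow(139, Rational(1, 2))) ≈ Mul(2.0954e-8, I)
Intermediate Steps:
Function('j')(C) = Pow(Add(118, C), Rational(1, 2))
y = 562661910 (y = Mul(14241, 39510) = 562661910)
Mul(Function('j')(Add(-115, Mul(-1, 142))), Pow(y, -1)) = Mul(Pow(Add(118, Add(-115, Mul(-1, 142))), Rational(1, 2)), Pow(562661910, -1)) = Mul(Pow(Add(118, Add(-115, -142)), Rational(1, 2)), Rational(1, 562661910)) = Mul(Pow(Add(118, -257), Rational(1, 2)), Rational(1, 562661910)) = Mul(Pow(-139, Rational(1, 2)), Rational(1, 562661910)) = Mul(Mul(I, Pow(139, Rational(1, 2))), Rational(1, 562661910)) = Mul(Rational(1, 562661910), I, Pow(139, Rational(1, 2)))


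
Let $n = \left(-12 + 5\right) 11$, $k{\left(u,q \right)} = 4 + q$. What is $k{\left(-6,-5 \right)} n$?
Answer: $77$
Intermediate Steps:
$n = -77$ ($n = \left(-7\right) 11 = -77$)
$k{\left(-6,-5 \right)} n = \left(4 - 5\right) \left(-77\right) = \left(-1\right) \left(-77\right) = 77$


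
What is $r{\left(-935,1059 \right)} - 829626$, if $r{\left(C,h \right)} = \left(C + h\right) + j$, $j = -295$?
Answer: $-829797$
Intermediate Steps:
$r{\left(C,h \right)} = -295 + C + h$ ($r{\left(C,h \right)} = \left(C + h\right) - 295 = -295 + C + h$)
$r{\left(-935,1059 \right)} - 829626 = \left(-295 - 935 + 1059\right) - 829626 = -171 - 829626 = -829797$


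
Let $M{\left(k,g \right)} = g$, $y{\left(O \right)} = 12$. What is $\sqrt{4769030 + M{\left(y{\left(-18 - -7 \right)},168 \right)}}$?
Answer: $\sqrt{4769198} \approx 2183.8$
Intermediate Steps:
$\sqrt{4769030 + M{\left(y{\left(-18 - -7 \right)},168 \right)}} = \sqrt{4769030 + 168} = \sqrt{4769198}$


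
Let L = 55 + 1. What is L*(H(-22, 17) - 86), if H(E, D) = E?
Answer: -6048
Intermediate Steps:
L = 56
L*(H(-22, 17) - 86) = 56*(-22 - 86) = 56*(-108) = -6048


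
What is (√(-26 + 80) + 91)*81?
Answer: 7371 + 243*√6 ≈ 7966.2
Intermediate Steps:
(√(-26 + 80) + 91)*81 = (√54 + 91)*81 = (3*√6 + 91)*81 = (91 + 3*√6)*81 = 7371 + 243*√6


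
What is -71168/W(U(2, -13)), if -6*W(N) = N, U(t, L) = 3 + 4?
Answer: 427008/7 ≈ 61001.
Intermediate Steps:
U(t, L) = 7
W(N) = -N/6
-71168/W(U(2, -13)) = -71168/((-⅙*7)) = -71168/(-7/6) = -71168*(-6/7) = 427008/7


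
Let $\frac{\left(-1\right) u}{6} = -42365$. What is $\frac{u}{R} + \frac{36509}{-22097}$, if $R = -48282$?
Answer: $- \frac{1229927328}{177814559} \approx -6.9169$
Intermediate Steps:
$u = 254190$ ($u = \left(-6\right) \left(-42365\right) = 254190$)
$\frac{u}{R} + \frac{36509}{-22097} = \frac{254190}{-48282} + \frac{36509}{-22097} = 254190 \left(- \frac{1}{48282}\right) + 36509 \left(- \frac{1}{22097}\right) = - \frac{42365}{8047} - \frac{36509}{22097} = - \frac{1229927328}{177814559}$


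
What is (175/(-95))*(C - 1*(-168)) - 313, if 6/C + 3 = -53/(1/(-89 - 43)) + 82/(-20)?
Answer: -826579303/1327891 ≈ -622.48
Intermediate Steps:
C = 60/69889 (C = 6/(-3 + (-53/(1/(-89 - 43)) + 82/(-20))) = 6/(-3 + (-53/(1/(-132)) + 82*(-1/20))) = 6/(-3 + (-53/(-1/132) - 41/10)) = 6/(-3 + (-53*(-132) - 41/10)) = 6/(-3 + (6996 - 41/10)) = 6/(-3 + 69919/10) = 6/(69889/10) = 6*(10/69889) = 60/69889 ≈ 0.00085850)
(175/(-95))*(C - 1*(-168)) - 313 = (175/(-95))*(60/69889 - 1*(-168)) - 313 = (175*(-1/95))*(60/69889 + 168) - 313 = -35/19*11741412/69889 - 313 = -410949420/1327891 - 313 = -826579303/1327891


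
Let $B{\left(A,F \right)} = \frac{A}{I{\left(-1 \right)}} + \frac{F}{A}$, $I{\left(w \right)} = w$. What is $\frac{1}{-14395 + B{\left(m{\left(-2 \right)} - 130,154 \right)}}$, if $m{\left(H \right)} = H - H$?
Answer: $- \frac{65}{927302} \approx -7.0096 \cdot 10^{-5}$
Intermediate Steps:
$m{\left(H \right)} = 0$
$B{\left(A,F \right)} = - A + \frac{F}{A}$ ($B{\left(A,F \right)} = \frac{A}{-1} + \frac{F}{A} = A \left(-1\right) + \frac{F}{A} = - A + \frac{F}{A}$)
$\frac{1}{-14395 + B{\left(m{\left(-2 \right)} - 130,154 \right)}} = \frac{1}{-14395 + \left(- (0 - 130) + \frac{154}{0 - 130}\right)} = \frac{1}{-14395 + \left(\left(-1\right) \left(-130\right) + \frac{154}{-130}\right)} = \frac{1}{-14395 + \left(130 + 154 \left(- \frac{1}{130}\right)\right)} = \frac{1}{-14395 + \left(130 - \frac{77}{65}\right)} = \frac{1}{-14395 + \frac{8373}{65}} = \frac{1}{- \frac{927302}{65}} = - \frac{65}{927302}$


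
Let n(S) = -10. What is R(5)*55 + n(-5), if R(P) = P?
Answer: 265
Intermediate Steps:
R(5)*55 + n(-5) = 5*55 - 10 = 275 - 10 = 265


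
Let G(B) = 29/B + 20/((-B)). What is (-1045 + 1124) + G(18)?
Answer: 159/2 ≈ 79.500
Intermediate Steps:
G(B) = 9/B (G(B) = 29/B + 20*(-1/B) = 29/B - 20/B = 9/B)
(-1045 + 1124) + G(18) = (-1045 + 1124) + 9/18 = 79 + 9*(1/18) = 79 + ½ = 159/2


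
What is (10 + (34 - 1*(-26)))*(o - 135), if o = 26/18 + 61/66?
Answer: -919135/99 ≈ -9284.2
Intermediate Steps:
o = 469/198 (o = 26*(1/18) + 61*(1/66) = 13/9 + 61/66 = 469/198 ≈ 2.3687)
(10 + (34 - 1*(-26)))*(o - 135) = (10 + (34 - 1*(-26)))*(469/198 - 135) = (10 + (34 + 26))*(-26261/198) = (10 + 60)*(-26261/198) = 70*(-26261/198) = -919135/99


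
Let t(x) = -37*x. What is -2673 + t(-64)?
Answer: -305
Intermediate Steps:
-2673 + t(-64) = -2673 - 37*(-64) = -2673 + 2368 = -305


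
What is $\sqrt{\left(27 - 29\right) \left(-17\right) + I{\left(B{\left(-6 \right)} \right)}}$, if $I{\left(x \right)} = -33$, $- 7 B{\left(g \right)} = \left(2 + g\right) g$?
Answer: $1$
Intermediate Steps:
$B{\left(g \right)} = - \frac{g \left(2 + g\right)}{7}$ ($B{\left(g \right)} = - \frac{\left(2 + g\right) g}{7} = - \frac{g \left(2 + g\right)}{7}$)
$\sqrt{\left(27 - 29\right) \left(-17\right) + I{\left(B{\left(-6 \right)} \right)}} = \sqrt{\left(27 - 29\right) \left(-17\right) - 33} = \sqrt{\left(-2\right) \left(-17\right) - 33} = \sqrt{34 - 33} = \sqrt{1} = 1$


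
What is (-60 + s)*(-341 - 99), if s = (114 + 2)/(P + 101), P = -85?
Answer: 23210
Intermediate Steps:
s = 29/4 (s = (114 + 2)/(-85 + 101) = 116/16 = 116*(1/16) = 29/4 ≈ 7.2500)
(-60 + s)*(-341 - 99) = (-60 + 29/4)*(-341 - 99) = -211/4*(-440) = 23210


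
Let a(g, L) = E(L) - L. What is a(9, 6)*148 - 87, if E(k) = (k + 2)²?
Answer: 8497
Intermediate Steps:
E(k) = (2 + k)²
a(g, L) = (2 + L)² - L
a(9, 6)*148 - 87 = ((2 + 6)² - 1*6)*148 - 87 = (8² - 6)*148 - 87 = (64 - 6)*148 - 87 = 58*148 - 87 = 8584 - 87 = 8497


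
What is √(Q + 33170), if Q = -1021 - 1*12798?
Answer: √19351 ≈ 139.11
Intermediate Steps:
Q = -13819 (Q = -1021 - 12798 = -13819)
√(Q + 33170) = √(-13819 + 33170) = √19351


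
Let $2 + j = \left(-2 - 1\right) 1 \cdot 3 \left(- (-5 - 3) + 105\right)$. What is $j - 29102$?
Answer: $-30121$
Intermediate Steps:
$j = -1019$ ($j = -2 + \left(-2 - 1\right) 1 \cdot 3 \left(- (-5 - 3) + 105\right) = -2 + \left(-3\right) 3 \left(\left(-1\right) \left(-8\right) + 105\right) = -2 - 9 \left(8 + 105\right) = -2 - 1017 = -1019$)
$j - 29102 = -1019 - 29102 = -30121$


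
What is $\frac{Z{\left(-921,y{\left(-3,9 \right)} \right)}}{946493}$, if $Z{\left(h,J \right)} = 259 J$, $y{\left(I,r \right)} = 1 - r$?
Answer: $- \frac{2072}{946493} \approx -0.0021891$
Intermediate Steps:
$\frac{Z{\left(-921,y{\left(-3,9 \right)} \right)}}{946493} = \frac{259 \left(1 - 9\right)}{946493} = 259 \left(1 - 9\right) \frac{1}{946493} = 259 \left(-8\right) \frac{1}{946493} = \left(-2072\right) \frac{1}{946493} = - \frac{2072}{946493}$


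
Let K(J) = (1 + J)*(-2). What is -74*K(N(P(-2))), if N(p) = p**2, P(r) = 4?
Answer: 2516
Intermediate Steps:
K(J) = -2 - 2*J
-74*K(N(P(-2))) = -74*(-2 - 2*4**2) = -74*(-2 - 2*16) = -74*(-2 - 32) = -74*(-34) = 2516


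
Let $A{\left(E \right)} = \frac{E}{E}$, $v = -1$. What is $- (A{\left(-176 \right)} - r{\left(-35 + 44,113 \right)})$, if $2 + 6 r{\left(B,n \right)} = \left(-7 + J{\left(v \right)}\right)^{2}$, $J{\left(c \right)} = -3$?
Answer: $\frac{46}{3} \approx 15.333$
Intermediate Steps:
$A{\left(E \right)} = 1$
$r{\left(B,n \right)} = \frac{49}{3}$ ($r{\left(B,n \right)} = - \frac{1}{3} + \frac{\left(-7 - 3\right)^{2}}{6} = - \frac{1}{3} + \frac{\left(-10\right)^{2}}{6} = - \frac{1}{3} + \frac{1}{6} \cdot 100 = - \frac{1}{3} + \frac{50}{3} = \frac{49}{3}$)
$- (A{\left(-176 \right)} - r{\left(-35 + 44,113 \right)}) = - (1 - \frac{49}{3}) = \left(-1\right) \left(- \frac{46}{3}\right) = \frac{46}{3}$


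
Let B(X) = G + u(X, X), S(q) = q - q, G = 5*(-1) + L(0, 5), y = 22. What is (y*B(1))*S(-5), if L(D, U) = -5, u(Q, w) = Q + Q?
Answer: 0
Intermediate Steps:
u(Q, w) = 2*Q
G = -10 (G = 5*(-1) - 5 = -5 - 5 = -10)
S(q) = 0
B(X) = -10 + 2*X
(y*B(1))*S(-5) = (22*(-10 + 2*1))*0 = (22*(-10 + 2))*0 = (22*(-8))*0 = -176*0 = 0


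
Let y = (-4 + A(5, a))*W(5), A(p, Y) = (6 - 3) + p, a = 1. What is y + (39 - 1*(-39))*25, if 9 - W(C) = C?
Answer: 1966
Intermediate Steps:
W(C) = 9 - C
A(p, Y) = 3 + p
y = 16 (y = (-4 + (3 + 5))*(9 - 1*5) = (-4 + 8)*(9 - 5) = 4*4 = 16)
y + (39 - 1*(-39))*25 = 16 + (39 - 1*(-39))*25 = 16 + (39 + 39)*25 = 16 + 78*25 = 16 + 1950 = 1966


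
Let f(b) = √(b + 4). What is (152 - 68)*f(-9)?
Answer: 84*I*√5 ≈ 187.83*I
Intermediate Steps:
f(b) = √(4 + b)
(152 - 68)*f(-9) = (152 - 68)*√(4 - 9) = 84*√(-5) = 84*(I*√5) = 84*I*√5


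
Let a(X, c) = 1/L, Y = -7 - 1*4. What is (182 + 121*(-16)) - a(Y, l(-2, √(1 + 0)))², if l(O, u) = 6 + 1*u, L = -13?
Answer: -296427/169 ≈ -1754.0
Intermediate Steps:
l(O, u) = 6 + u
Y = -11 (Y = -7 - 4 = -11)
a(X, c) = -1/13 (a(X, c) = 1/(-13) = -1/13)
(182 + 121*(-16)) - a(Y, l(-2, √(1 + 0)))² = (182 + 121*(-16)) - (-1/13)² = (182 - 1936) - 1*1/169 = -1754 - 1/169 = -296427/169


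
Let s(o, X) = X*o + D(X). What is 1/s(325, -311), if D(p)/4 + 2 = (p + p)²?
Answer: 1/1446453 ≈ 6.9135e-7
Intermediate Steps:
D(p) = -8 + 16*p² (D(p) = -8 + 4*(p + p)² = -8 + 4*(2*p)² = -8 + 4*(4*p²) = -8 + 16*p²)
s(o, X) = -8 + 16*X² + X*o (s(o, X) = X*o + (-8 + 16*X²) = -8 + 16*X² + X*o)
1/s(325, -311) = 1/(-8 + 16*(-311)² - 311*325) = 1/(-8 + 16*96721 - 101075) = 1/(-8 + 1547536 - 101075) = 1/1446453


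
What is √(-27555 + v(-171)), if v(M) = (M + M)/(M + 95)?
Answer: I*√110202/2 ≈ 165.98*I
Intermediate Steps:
v(M) = 2*M/(95 + M) (v(M) = (2*M)/(95 + M) = 2*M/(95 + M))
√(-27555 + v(-171)) = √(-27555 + 2*(-171)/(95 - 171)) = √(-27555 + 2*(-171)/(-76)) = √(-27555 + 2*(-171)*(-1/76)) = √(-27555 + 9/2) = √(-55101/2) = I*√110202/2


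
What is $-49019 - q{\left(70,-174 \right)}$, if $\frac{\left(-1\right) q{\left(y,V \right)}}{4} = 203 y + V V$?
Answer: $128925$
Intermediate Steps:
$q{\left(y,V \right)} = - 812 y - 4 V^{2}$ ($q{\left(y,V \right)} = - 4 \left(203 y + V V\right) = - 4 \left(203 y + V^{2}\right) = - 4 \left(V^{2} + 203 y\right) = - 812 y - 4 V^{2}$)
$-49019 - q{\left(70,-174 \right)} = -49019 - \left(\left(-812\right) 70 - 4 \left(-174\right)^{2}\right) = -49019 - \left(-56840 - 121104\right) = -49019 - -177944 = -49019 + 177944 = 128925$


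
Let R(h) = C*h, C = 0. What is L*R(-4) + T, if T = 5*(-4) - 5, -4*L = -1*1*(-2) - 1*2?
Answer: -25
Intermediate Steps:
R(h) = 0 (R(h) = 0*h = 0)
L = 0 (L = -(-1*1*(-2) - 1*2)/4 = -(-1*(-2) - 2)/4 = -(2 - 2)/4 = -¼*0 = 0)
T = -25 (T = -20 - 5 = -25)
L*R(-4) + T = 0*0 - 25 = 0 - 25 = -25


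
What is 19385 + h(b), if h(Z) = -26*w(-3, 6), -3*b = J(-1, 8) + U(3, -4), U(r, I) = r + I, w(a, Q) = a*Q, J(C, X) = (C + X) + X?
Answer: 19853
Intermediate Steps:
J(C, X) = C + 2*X
w(a, Q) = Q*a
U(r, I) = I + r
b = -14/3 (b = -((-1 + 2*8) + (-4 + 3))/3 = -((-1 + 16) - 1)/3 = -(15 - 1)/3 = -⅓*14 = -14/3 ≈ -4.6667)
h(Z) = 468 (h(Z) = -156*(-3) = -26*(-18) = 468)
19385 + h(b) = 19385 + 468 = 19853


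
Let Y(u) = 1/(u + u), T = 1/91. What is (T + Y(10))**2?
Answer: 12321/3312400 ≈ 0.0037197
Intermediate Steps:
T = 1/91 ≈ 0.010989
Y(u) = 1/(2*u)
(T + Y(10))**2 = (1/91 + (1/2)/10)**2 = (1/91 + (1/2)*(1/10))**2 = (1/91 + 1/20)**2 = (111/1820)**2 = 12321/3312400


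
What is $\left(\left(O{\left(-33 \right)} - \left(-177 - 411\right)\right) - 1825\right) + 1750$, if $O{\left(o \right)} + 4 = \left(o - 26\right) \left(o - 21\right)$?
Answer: $3695$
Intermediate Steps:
$O{\left(o \right)} = -4 + \left(-26 + o\right) \left(-21 + o\right)$ ($O{\left(o \right)} = -4 + \left(o - 26\right) \left(o - 21\right) = -4 + \left(-26 + o\right) \left(-21 + o\right)$)
$\left(\left(O{\left(-33 \right)} - \left(-177 - 411\right)\right) - 1825\right) + 1750 = \left(\left(\left(542 + \left(-33\right)^{2} - -1551\right) - \left(-177 - 411\right)\right) - 1825\right) + 1750 = \left(\left(\left(542 + 1089 + 1551\right) - -588\right) - 1825\right) + 1750 = \left(\left(3182 + 588\right) - 1825\right) + 1750 = \left(3770 - 1825\right) + 1750 = 1945 + 1750 = 3695$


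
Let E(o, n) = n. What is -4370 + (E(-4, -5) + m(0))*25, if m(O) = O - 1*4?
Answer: -4595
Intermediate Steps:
m(O) = -4 + O (m(O) = O - 4 = -4 + O)
-4370 + (E(-4, -5) + m(0))*25 = -4370 + (-5 + (-4 + 0))*25 = -4370 + (-5 - 4)*25 = -4370 - 9*25 = -4370 - 225 = -4595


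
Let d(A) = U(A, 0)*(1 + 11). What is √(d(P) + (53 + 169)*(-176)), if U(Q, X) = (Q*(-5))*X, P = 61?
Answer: 4*I*√2442 ≈ 197.67*I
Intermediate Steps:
U(Q, X) = -5*Q*X (U(Q, X) = (-5*Q)*X = -5*Q*X)
d(A) = 0 (d(A) = (-5*A*0)*(1 + 11) = 0*12 = 0)
√(d(P) + (53 + 169)*(-176)) = √(0 + (53 + 169)*(-176)) = √(0 + 222*(-176)) = √(0 - 39072) = √(-39072) = 4*I*√2442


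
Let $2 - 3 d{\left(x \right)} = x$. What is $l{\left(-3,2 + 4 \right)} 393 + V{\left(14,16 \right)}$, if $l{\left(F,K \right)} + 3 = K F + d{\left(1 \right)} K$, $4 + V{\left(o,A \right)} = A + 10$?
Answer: $-7445$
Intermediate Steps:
$d{\left(x \right)} = \frac{2}{3} - \frac{x}{3}$
$V{\left(o,A \right)} = 6 + A$ ($V{\left(o,A \right)} = -4 + \left(A + 10\right) = -4 + \left(10 + A\right) = 6 + A$)
$l{\left(F,K \right)} = -3 + \frac{K}{3} + F K$ ($l{\left(F,K \right)} = -3 + \left(K F + \left(\frac{2}{3} - \frac{1}{3}\right) K\right) = -3 + \left(F K + \left(\frac{2}{3} - \frac{1}{3}\right) K\right) = -3 + \left(F K + \frac{K}{3}\right) = -3 + \left(\frac{K}{3} + F K\right) = -3 + \frac{K}{3} + F K$)
$l{\left(-3,2 + 4 \right)} 393 + V{\left(14,16 \right)} = \left(-3 + \frac{2 + 4}{3} - 3 \left(2 + 4\right)\right) 393 + \left(6 + 16\right) = \left(-3 + \frac{1}{3} \cdot 6 - 18\right) 393 + 22 = \left(-3 + 2 - 18\right) 393 + 22 = \left(-19\right) 393 + 22 = -7467 + 22 = -7445$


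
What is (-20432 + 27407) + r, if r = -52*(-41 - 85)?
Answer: 13527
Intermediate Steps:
r = 6552 (r = -52*(-126) = 6552)
(-20432 + 27407) + r = (-20432 + 27407) + 6552 = 6975 + 6552 = 13527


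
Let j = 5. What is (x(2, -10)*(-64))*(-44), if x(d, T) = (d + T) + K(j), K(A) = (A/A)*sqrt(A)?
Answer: -22528 + 2816*sqrt(5) ≈ -16231.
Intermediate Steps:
K(A) = sqrt(A) (K(A) = 1*sqrt(A) = sqrt(A))
x(d, T) = T + d + sqrt(5) (x(d, T) = (d + T) + sqrt(5) = (T + d) + sqrt(5) = T + d + sqrt(5))
(x(2, -10)*(-64))*(-44) = ((-10 + 2 + sqrt(5))*(-64))*(-44) = ((-8 + sqrt(5))*(-64))*(-44) = (512 - 64*sqrt(5))*(-44) = -22528 + 2816*sqrt(5)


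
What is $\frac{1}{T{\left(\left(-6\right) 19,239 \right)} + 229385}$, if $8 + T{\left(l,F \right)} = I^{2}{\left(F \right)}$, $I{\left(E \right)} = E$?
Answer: $\frac{1}{286498} \approx 3.4904 \cdot 10^{-6}$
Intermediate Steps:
$T{\left(l,F \right)} = -8 + F^{2}$
$\frac{1}{T{\left(\left(-6\right) 19,239 \right)} + 229385} = \frac{1}{\left(-8 + 239^{2}\right) + 229385} = \frac{1}{\left(-8 + 57121\right) + 229385} = \frac{1}{57113 + 229385} = \frac{1}{286498}$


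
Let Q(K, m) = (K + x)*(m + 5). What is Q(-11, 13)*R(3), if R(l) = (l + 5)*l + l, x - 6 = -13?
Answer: -8748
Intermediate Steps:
x = -7 (x = 6 - 13 = -7)
Q(K, m) = (-7 + K)*(5 + m) (Q(K, m) = (K - 7)*(m + 5) = (-7 + K)*(5 + m))
R(l) = l + l*(5 + l) (R(l) = (5 + l)*l + l = l*(5 + l) + l = l + l*(5 + l))
Q(-11, 13)*R(3) = (-35 - 7*13 + 5*(-11) - 11*13)*(3*(6 + 3)) = (-35 - 91 - 55 - 143)*(3*9) = -324*27 = -8748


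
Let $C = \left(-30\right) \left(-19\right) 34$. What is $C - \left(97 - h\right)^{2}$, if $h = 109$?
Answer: $19236$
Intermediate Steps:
$C = 19380$ ($C = 570 \cdot 34 = 19380$)
$C - \left(97 - h\right)^{2} = 19380 - \left(97 - 109\right)^{2} = 19380 - \left(-12\right)^{2} = 19380 - 144 = 19236$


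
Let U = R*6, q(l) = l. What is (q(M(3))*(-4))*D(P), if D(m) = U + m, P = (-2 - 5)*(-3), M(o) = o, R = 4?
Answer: -540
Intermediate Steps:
U = 24 (U = 4*6 = 24)
P = 21 (P = -7*(-3) = 21)
D(m) = 24 + m
(q(M(3))*(-4))*D(P) = (3*(-4))*(24 + 21) = -12*45 = -540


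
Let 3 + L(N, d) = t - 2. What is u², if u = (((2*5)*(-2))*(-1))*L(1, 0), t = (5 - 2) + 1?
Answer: 400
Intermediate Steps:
t = 4 (t = 3 + 1 = 4)
L(N, d) = -1 (L(N, d) = -3 + (4 - 2) = -3 + 2 = -1)
u = -20 (u = (((2*5)*(-2))*(-1))*(-1) = ((10*(-2))*(-1))*(-1) = -20*(-1)*(-1) = 20*(-1) = -20)
u² = (-20)² = 400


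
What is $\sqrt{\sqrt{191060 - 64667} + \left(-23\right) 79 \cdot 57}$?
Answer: $\sqrt{-103569 + \sqrt{126393}} \approx 321.27 i$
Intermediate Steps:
$\sqrt{\sqrt{191060 - 64667} + \left(-23\right) 79 \cdot 57} = \sqrt{\sqrt{126393} - 103569} = \sqrt{-103569 + \sqrt{126393}}$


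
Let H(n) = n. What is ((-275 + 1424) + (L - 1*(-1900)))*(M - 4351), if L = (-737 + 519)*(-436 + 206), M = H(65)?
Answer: -227968054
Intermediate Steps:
M = 65
L = 50140 (L = -218*(-230) = 50140)
((-275 + 1424) + (L - 1*(-1900)))*(M - 4351) = ((-275 + 1424) + (50140 - 1*(-1900)))*(65 - 4351) = (1149 + (50140 + 1900))*(-4286) = (1149 + 52040)*(-4286) = 53189*(-4286) = -227968054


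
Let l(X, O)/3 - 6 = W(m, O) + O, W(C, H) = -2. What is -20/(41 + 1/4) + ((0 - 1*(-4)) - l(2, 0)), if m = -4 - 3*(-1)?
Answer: -280/33 ≈ -8.4848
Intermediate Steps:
m = -1 (m = -4 + 3 = -1)
l(X, O) = 12 + 3*O (l(X, O) = 18 + 3*(-2 + O) = 18 + (-6 + 3*O) = 12 + 3*O)
-20/(41 + 1/4) + ((0 - 1*(-4)) - l(2, 0)) = -20/(41 + 1/4) + ((0 - 1*(-4)) - (12 + 3*0)) = -20/(41 + 1/4) + ((0 + 4) - (12 + 0)) = -20/(165/4) + (4 - 1*12) = (4/165)*(-20) + (4 - 12) = -16/33 - 8 = -280/33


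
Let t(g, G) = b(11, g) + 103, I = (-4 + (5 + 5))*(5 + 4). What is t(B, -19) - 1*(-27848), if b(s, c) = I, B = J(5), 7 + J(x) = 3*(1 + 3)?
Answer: 28005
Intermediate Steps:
I = 54 (I = (-4 + 10)*9 = 6*9 = 54)
J(x) = 5 (J(x) = -7 + 3*(1 + 3) = -7 + 3*4 = -7 + 12 = 5)
B = 5
b(s, c) = 54
t(g, G) = 157 (t(g, G) = 54 + 103 = 157)
t(B, -19) - 1*(-27848) = 157 - 1*(-27848) = 157 + 27848 = 28005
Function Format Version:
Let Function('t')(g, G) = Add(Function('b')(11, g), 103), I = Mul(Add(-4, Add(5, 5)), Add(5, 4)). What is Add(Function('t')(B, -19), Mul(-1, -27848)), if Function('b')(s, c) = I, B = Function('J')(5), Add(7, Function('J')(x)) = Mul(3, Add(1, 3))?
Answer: 28005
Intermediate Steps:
I = 54 (I = Mul(Add(-4, 10), 9) = Mul(6, 9) = 54)
Function('J')(x) = 5 (Function('J')(x) = Add(-7, Mul(3, Add(1, 3))) = Add(-7, Mul(3, 4)) = Add(-7, 12) = 5)
B = 5
Function('b')(s, c) = 54
Function('t')(g, G) = 157 (Function('t')(g, G) = Add(54, 103) = 157)
Add(Function('t')(B, -19), Mul(-1, -27848)) = Add(157, Mul(-1, -27848)) = Add(157, 27848) = 28005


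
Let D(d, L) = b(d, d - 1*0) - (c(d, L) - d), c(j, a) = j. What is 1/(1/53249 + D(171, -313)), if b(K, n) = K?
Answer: 53249/9105580 ≈ 0.0058480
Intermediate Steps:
D(d, L) = d (D(d, L) = d - (d - d) = d - 1*0 = d + 0 = d)
1/(1/53249 + D(171, -313)) = 1/(1/53249 + 171) = 1/(9105580/53249) = 53249/9105580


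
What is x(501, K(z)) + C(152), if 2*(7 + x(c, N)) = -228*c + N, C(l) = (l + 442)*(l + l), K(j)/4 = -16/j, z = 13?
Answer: 1604883/13 ≈ 1.2345e+5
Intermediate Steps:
K(j) = -64/j (K(j) = 4*(-16/j) = -64/j)
C(l) = 2*l*(442 + l) (C(l) = (442 + l)*(2*l) = 2*l*(442 + l))
x(c, N) = -7 + N/2 - 114*c (x(c, N) = -7 + (-228*c + N)/2 = -7 + (N - 228*c)/2 = -7 + (N/2 - 114*c) = -7 + N/2 - 114*c)
x(501, K(z)) + C(152) = (-7 + (-64/13)/2 - 114*501) + 2*152*(442 + 152) = (-7 + (-64*1/13)/2 - 57114) + 2*152*594 = (-7 + (½)*(-64/13) - 57114) + 180576 = (-7 - 32/13 - 57114) + 180576 = -742605/13 + 180576 = 1604883/13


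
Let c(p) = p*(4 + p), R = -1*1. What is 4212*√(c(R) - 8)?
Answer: 4212*I*√11 ≈ 13970.0*I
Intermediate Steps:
R = -1
4212*√(c(R) - 8) = 4212*√(-(4 - 1) - 8) = 4212*√(-1*3 - 8) = 4212*√(-3 - 8) = 4212*√(-11) = 4212*(I*√11) = 4212*I*√11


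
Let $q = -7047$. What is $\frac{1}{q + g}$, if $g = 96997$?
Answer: $\frac{1}{89950} \approx 1.1117 \cdot 10^{-5}$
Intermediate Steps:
$\frac{1}{q + g} = \frac{1}{-7047 + 96997} = \frac{1}{89950}$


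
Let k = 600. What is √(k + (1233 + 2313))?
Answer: √4146 ≈ 64.389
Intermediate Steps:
√(k + (1233 + 2313)) = √(600 + (1233 + 2313)) = √(600 + 3546) = √4146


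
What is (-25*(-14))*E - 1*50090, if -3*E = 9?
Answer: -51140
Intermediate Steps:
E = -3 (E = -⅓*9 = -3)
(-25*(-14))*E - 1*50090 = -25*(-14)*(-3) - 1*50090 = 350*(-3) - 50090 = -1050 - 50090 = -51140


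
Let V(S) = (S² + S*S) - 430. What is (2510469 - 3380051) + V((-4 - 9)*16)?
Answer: -783484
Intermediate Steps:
V(S) = -430 + 2*S² (V(S) = (S² + S²) - 430 = 2*S² - 430 = -430 + 2*S²)
(2510469 - 3380051) + V((-4 - 9)*16) = (2510469 - 3380051) + (-430 + 2*((-4 - 9)*16)²) = -869582 + (-430 + 2*(-13*16)²) = -869582 + (-430 + 2*(-208)²) = -869582 + (-430 + 2*43264) = -869582 + (-430 + 86528) = -869582 + 86098 = -783484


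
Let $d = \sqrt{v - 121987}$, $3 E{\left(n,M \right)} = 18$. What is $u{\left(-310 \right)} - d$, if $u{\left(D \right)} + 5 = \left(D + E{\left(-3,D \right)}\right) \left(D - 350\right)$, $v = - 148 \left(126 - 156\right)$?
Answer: $200635 - i \sqrt{117547} \approx 2.0064 \cdot 10^{5} - 342.85 i$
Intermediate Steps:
$E{\left(n,M \right)} = 6$ ($E{\left(n,M \right)} = \frac{1}{3} \cdot 18 = 6$)
$v = 4440$ ($v = \left(-148\right) \left(-30\right) = 4440$)
$u{\left(D \right)} = -5 + \left(-350 + D\right) \left(6 + D\right)$ ($u{\left(D \right)} = -5 + \left(D + 6\right) \left(D - 350\right) = -5 + \left(6 + D\right) \left(-350 + D\right) = -5 + \left(-350 + D\right) \left(6 + D\right)$)
$d = i \sqrt{117547}$ ($d = \sqrt{4440 - 121987} = \sqrt{-117547} = i \sqrt{117547} \approx 342.85 i$)
$u{\left(-310 \right)} - d = \left(-2105 + \left(-310\right)^{2} - -106640\right) - i \sqrt{117547} = \left(-2105 + 96100 + 106640\right) - i \sqrt{117547} = 200635 - i \sqrt{117547}$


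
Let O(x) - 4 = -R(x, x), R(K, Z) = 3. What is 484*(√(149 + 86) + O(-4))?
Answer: 484 + 484*√235 ≈ 7903.6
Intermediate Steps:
O(x) = 1 (O(x) = 4 - 1*3 = 4 - 3 = 1)
484*(√(149 + 86) + O(-4)) = 484*(√(149 + 86) + 1) = 484*(√235 + 1) = 484*(1 + √235) = 484 + 484*√235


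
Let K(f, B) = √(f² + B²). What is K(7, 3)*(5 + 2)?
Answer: 7*√58 ≈ 53.310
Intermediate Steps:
K(f, B) = √(B² + f²)
K(7, 3)*(5 + 2) = √(3² + 7²)*(5 + 2) = √(9 + 49)*7 = √58*7 = 7*√58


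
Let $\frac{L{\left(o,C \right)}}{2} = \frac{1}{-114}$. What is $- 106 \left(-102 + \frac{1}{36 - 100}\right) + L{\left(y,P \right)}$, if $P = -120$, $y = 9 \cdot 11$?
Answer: $\frac{19724077}{1824} \approx 10814.0$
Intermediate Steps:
$y = 99$
$L{\left(o,C \right)} = - \frac{1}{57}$ ($L{\left(o,C \right)} = \frac{2}{-114} = 2 \left(- \frac{1}{114}\right) = - \frac{1}{57}$)
$- 106 \left(-102 + \frac{1}{36 - 100}\right) + L{\left(y,P \right)} = - 106 \left(-102 + \frac{1}{36 - 100}\right) - \frac{1}{57} = - 106 \left(-102 + \frac{1}{-64}\right) - \frac{1}{57} = - 106 \left(-102 - \frac{1}{64}\right) - \frac{1}{57} = \left(-106\right) \left(- \frac{6529}{64}\right) - \frac{1}{57} = \frac{346037}{32} - \frac{1}{57} = \frac{19724077}{1824}$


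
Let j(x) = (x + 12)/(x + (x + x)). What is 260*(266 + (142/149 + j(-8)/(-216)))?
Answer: 3350739925/48276 ≈ 69408.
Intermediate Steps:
j(x) = (12 + x)/(3*x) (j(x) = (12 + x)/(x + 2*x) = (12 + x)/((3*x)) = (12 + x)*(1/(3*x)) = (12 + x)/(3*x))
260*(266 + (142/149 + j(-8)/(-216))) = 260*(266 + (142/149 + ((⅓)*(12 - 8)/(-8))/(-216))) = 260*(266 + (142*(1/149) + ((⅓)*(-⅛)*4)*(-1/216))) = 260*(266 + (142/149 - ⅙*(-1/216))) = 260*(266 + (142/149 + 1/1296)) = 260*(266 + 184181/193104) = 260*(51549845/193104) = 3350739925/48276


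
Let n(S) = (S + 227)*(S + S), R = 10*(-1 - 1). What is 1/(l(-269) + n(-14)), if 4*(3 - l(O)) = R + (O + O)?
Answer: -2/11643 ≈ -0.00017178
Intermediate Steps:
R = -20 (R = 10*(-2) = -20)
l(O) = 8 - O/2 (l(O) = 3 - (-20 + (O + O))/4 = 3 - (-20 + 2*O)/4 = 3 + (5 - O/2) = 8 - O/2)
n(S) = 2*S*(227 + S) (n(S) = (227 + S)*(2*S) = 2*S*(227 + S))
1/(l(-269) + n(-14)) = 1/((8 - 1/2*(-269)) + 2*(-14)*(227 - 14)) = 1/((8 + 269/2) + 2*(-14)*213) = 1/(285/2 - 5964) = 1/(-11643/2) = -2/11643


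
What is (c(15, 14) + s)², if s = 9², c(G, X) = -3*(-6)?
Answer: 9801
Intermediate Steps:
c(G, X) = 18
s = 81
(c(15, 14) + s)² = (18 + 81)² = 99² = 9801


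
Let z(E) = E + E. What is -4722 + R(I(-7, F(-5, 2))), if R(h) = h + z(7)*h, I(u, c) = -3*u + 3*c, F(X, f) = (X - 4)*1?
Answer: -4812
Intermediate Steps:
z(E) = 2*E
F(X, f) = -4 + X (F(X, f) = (-4 + X)*1 = -4 + X)
R(h) = 15*h (R(h) = h + (2*7)*h = h + 14*h = 15*h)
-4722 + R(I(-7, F(-5, 2))) = -4722 + 15*(-3*(-7) + 3*(-4 - 5)) = -4722 + 15*(21 + 3*(-9)) = -4722 + 15*(21 - 27) = -4722 + 15*(-6) = -4722 - 90 = -4812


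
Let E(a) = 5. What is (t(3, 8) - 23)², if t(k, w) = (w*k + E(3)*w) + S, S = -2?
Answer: 1521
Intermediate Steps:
t(k, w) = -2 + 5*w + k*w (t(k, w) = (w*k + 5*w) - 2 = (k*w + 5*w) - 2 = (5*w + k*w) - 2 = -2 + 5*w + k*w)
(t(3, 8) - 23)² = ((-2 + 5*8 + 3*8) - 23)² = ((-2 + 40 + 24) - 23)² = (62 - 23)² = 39² = 1521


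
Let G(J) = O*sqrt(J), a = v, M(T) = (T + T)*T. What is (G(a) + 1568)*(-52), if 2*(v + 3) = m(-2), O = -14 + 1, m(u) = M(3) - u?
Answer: -81536 + 676*sqrt(7) ≈ -79748.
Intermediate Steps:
M(T) = 2*T**2 (M(T) = (2*T)*T = 2*T**2)
m(u) = 18 - u (m(u) = 2*3**2 - u = 2*9 - u = 18 - u)
O = -13
v = 7 (v = -3 + (18 - 1*(-2))/2 = -3 + (18 + 2)/2 = -3 + (1/2)*20 = -3 + 10 = 7)
a = 7
G(J) = -13*sqrt(J)
(G(a) + 1568)*(-52) = (-13*sqrt(7) + 1568)*(-52) = (1568 - 13*sqrt(7))*(-52) = -81536 + 676*sqrt(7)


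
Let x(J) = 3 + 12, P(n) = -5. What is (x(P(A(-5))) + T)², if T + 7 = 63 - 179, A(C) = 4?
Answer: 11664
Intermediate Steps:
T = -123 (T = -7 + (63 - 179) = -7 - 116 = -123)
x(J) = 15
(x(P(A(-5))) + T)² = (15 - 123)² = (-108)² = 11664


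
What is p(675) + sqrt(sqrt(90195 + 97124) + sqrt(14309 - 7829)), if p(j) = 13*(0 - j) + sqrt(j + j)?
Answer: -8775 + sqrt(sqrt(187319) + 36*sqrt(5)) + 15*sqrt(6) ≈ -8715.6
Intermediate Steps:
p(j) = -13*j + sqrt(2)*sqrt(j) (p(j) = 13*(-j) + sqrt(2*j) = -13*j + sqrt(2)*sqrt(j))
p(675) + sqrt(sqrt(90195 + 97124) + sqrt(14309 - 7829)) = (-13*675 + sqrt(2)*sqrt(675)) + sqrt(sqrt(90195 + 97124) + sqrt(14309 - 7829)) = (-8775 + sqrt(2)*(15*sqrt(3))) + sqrt(sqrt(187319) + sqrt(6480)) = (-8775 + 15*sqrt(6)) + sqrt(sqrt(187319) + 36*sqrt(5)) = -8775 + sqrt(sqrt(187319) + 36*sqrt(5)) + 15*sqrt(6)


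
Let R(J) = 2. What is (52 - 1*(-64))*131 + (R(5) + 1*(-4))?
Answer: 15194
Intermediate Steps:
(52 - 1*(-64))*131 + (R(5) + 1*(-4)) = (52 - 1*(-64))*131 + (2 + 1*(-4)) = (52 + 64)*131 + (2 - 4) = 116*131 - 2 = 15196 - 2 = 15194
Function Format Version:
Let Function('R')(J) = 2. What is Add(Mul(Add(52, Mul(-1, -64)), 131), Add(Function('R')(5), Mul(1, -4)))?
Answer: 15194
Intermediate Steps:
Add(Mul(Add(52, Mul(-1, -64)), 131), Add(Function('R')(5), Mul(1, -4))) = Add(Mul(Add(52, Mul(-1, -64)), 131), Add(2, Mul(1, -4))) = Add(Mul(Add(52, 64), 131), Add(2, -4)) = Add(Mul(116, 131), -2) = Add(15196, -2) = 15194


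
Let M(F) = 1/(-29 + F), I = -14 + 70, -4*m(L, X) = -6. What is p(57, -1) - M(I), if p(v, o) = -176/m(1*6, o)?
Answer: -3169/27 ≈ -117.37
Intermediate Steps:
m(L, X) = 3/2 (m(L, X) = -¼*(-6) = 3/2)
I = 56
p(v, o) = -352/3 (p(v, o) = -176/3/2 = -176*⅔ = -352/3)
p(57, -1) - M(I) = -352/3 - 1/(-29 + 56) = -352/3 - 1/27 = -3169/27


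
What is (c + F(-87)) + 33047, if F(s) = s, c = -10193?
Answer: 22767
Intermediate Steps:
(c + F(-87)) + 33047 = (-10193 - 87) + 33047 = -10280 + 33047 = 22767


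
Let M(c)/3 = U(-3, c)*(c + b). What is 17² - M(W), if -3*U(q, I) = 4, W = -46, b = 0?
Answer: 105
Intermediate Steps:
U(q, I) = -4/3 (U(q, I) = -⅓*4 = -4/3)
M(c) = -4*c (M(c) = 3*(-4*(c + 0)/3) = 3*(-4*c/3) = -4*c)
17² - M(W) = 17² - (-4)*(-46) = 289 - 1*184 = 289 - 184 = 105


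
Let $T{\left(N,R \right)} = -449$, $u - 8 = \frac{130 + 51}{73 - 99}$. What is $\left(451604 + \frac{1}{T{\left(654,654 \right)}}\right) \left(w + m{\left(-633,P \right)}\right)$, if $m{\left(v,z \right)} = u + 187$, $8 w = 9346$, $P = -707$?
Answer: $\frac{14300773542765}{23348} \approx 6.1251 \cdot 10^{8}$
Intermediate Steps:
$u = \frac{27}{26}$ ($u = 8 + \frac{130 + 51}{73 - 99} = 8 + \frac{181}{-26} = 8 + 181 \left(- \frac{1}{26}\right) = 8 - \frac{181}{26} = \frac{27}{26} \approx 1.0385$)
$w = \frac{4673}{4}$ ($w = \frac{1}{8} \cdot 9346 = \frac{4673}{4} \approx 1168.3$)
$m{\left(v,z \right)} = \frac{4889}{26}$ ($m{\left(v,z \right)} = \frac{27}{26} + 187 = \frac{4889}{26}$)
$\left(451604 + \frac{1}{T{\left(654,654 \right)}}\right) \left(w + m{\left(-633,P \right)}\right) = \left(451604 + \frac{1}{-449}\right) \left(\frac{4673}{4} + \frac{4889}{26}\right) = \left(451604 - \frac{1}{449}\right) \frac{70527}{52} = \frac{202770195}{449} \cdot \frac{70527}{52} = \frac{14300773542765}{23348}$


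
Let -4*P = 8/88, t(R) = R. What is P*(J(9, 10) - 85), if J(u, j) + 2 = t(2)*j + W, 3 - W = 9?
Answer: 73/44 ≈ 1.6591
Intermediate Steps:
W = -6 (W = 3 - 1*9 = 3 - 9 = -6)
J(u, j) = -8 + 2*j (J(u, j) = -2 + (2*j - 6) = -2 + (-6 + 2*j) = -8 + 2*j)
P = -1/44 (P = -2/88 = -¼*1/11 = -1/44 ≈ -0.022727)
P*(J(9, 10) - 85) = -((-8 + 2*10) - 85)/44 = -((-8 + 20) - 85)/44 = -(12 - 85)/44 = -1/44*(-73) = 73/44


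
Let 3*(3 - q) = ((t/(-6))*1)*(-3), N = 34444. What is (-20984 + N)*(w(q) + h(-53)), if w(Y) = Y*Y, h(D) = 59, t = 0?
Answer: 915280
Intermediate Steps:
q = 3 (q = 3 - (0/(-6))*1*(-3)/3 = 3 - (0*(-1/6))*1*(-3)/3 = 3 - 0*1*(-3)/3 = 3 - 0*(-3) = 3 - 1/3*0 = 3 + 0 = 3)
w(Y) = Y**2
(-20984 + N)*(w(q) + h(-53)) = (-20984 + 34444)*(3**2 + 59) = 13460*(9 + 59) = 13460*68 = 915280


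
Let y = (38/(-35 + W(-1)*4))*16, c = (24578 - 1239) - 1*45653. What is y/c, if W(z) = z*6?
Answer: 304/658263 ≈ 0.00046182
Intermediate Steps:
W(z) = 6*z
c = -22314 (c = 23339 - 45653 = -22314)
y = -608/59 (y = (38/(-35 + (6*(-1))*4))*16 = (38/(-35 - 6*4))*16 = (38/(-35 - 24))*16 = (38/(-59))*16 = (38*(-1/59))*16 = -38/59*16 = -608/59 ≈ -10.305)
y/c = -608/59/(-22314) = -608/59*(-1/22314) = 304/658263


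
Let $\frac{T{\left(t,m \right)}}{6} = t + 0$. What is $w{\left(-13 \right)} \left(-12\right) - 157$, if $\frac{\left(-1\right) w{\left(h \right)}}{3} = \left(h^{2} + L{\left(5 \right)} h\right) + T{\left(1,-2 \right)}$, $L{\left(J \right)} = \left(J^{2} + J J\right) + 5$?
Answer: $-19597$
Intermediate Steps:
$T{\left(t,m \right)} = 6 t$ ($T{\left(t,m \right)} = 6 \left(t + 0\right) = 6 t$)
$L{\left(J \right)} = 5 + 2 J^{2}$ ($L{\left(J \right)} = \left(J^{2} + J^{2}\right) + 5 = 2 J^{2} + 5 = 5 + 2 J^{2}$)
$w{\left(h \right)} = -18 - 165 h - 3 h^{2}$ ($w{\left(h \right)} = - 3 \left(\left(h^{2} + \left(5 + 2 \cdot 5^{2}\right) h\right) + 6 \cdot 1\right) = - 3 \left(\left(h^{2} + \left(5 + 2 \cdot 25\right) h\right) + 6\right) = - 3 \left(\left(h^{2} + \left(5 + 50\right) h\right) + 6\right) = - 3 \left(\left(h^{2} + 55 h\right) + 6\right) = - 3 \left(6 + h^{2} + 55 h\right) = -18 - 165 h - 3 h^{2}$)
$w{\left(-13 \right)} \left(-12\right) - 157 = \left(-18 - -2145 - 3 \left(-13\right)^{2}\right) \left(-12\right) - 157 = \left(-18 + 2145 - 507\right) \left(-12\right) - 157 = 1620 \left(-12\right) - 157 = -19440 - 157 = -19597$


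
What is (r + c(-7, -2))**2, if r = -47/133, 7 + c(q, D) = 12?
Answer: 381924/17689 ≈ 21.591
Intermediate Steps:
c(q, D) = 5 (c(q, D) = -7 + 12 = 5)
r = -47/133 (r = -47*1/133 = -47/133 ≈ -0.35338)
(r + c(-7, -2))**2 = (-47/133 + 5)**2 = (618/133)**2 = 381924/17689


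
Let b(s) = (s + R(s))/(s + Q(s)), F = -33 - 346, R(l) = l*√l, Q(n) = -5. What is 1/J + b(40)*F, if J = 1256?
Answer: -3808185/8792 - 6064*√10/7 ≈ -3172.6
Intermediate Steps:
R(l) = l^(3/2)
F = -379
b(s) = (s + s^(3/2))/(-5 + s) (b(s) = (s + s^(3/2))/(s - 5) = (s + s^(3/2))/(-5 + s))
1/J + b(40)*F = 1/1256 + ((40 + 40^(3/2))/(-5 + 40))*(-379) = 1/1256 + ((40 + 80*√10)/35)*(-379) = 1/1256 + (8/7 + 16*√10/7)*(-379) = 1/1256 + (-3032/7 - 6064*√10/7) = -3808185/8792 - 6064*√10/7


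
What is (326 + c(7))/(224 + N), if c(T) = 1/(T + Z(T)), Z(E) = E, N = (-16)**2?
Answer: 913/1344 ≈ 0.67932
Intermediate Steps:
N = 256
c(T) = 1/(2*T) (c(T) = 1/(T + T) = 1/(2*T))
(326 + c(7))/(224 + N) = (326 + (1/2)/7)/(224 + 256) = (326 + (1/2)*(1/7))/480 = (326 + 1/14)*(1/480) = (4565/14)*(1/480) = 913/1344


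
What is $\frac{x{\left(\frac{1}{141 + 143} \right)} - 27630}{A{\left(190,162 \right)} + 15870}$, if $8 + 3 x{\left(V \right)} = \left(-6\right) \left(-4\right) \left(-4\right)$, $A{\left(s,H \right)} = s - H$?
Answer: $- \frac{41497}{23847} \approx -1.7401$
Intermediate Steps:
$x{\left(V \right)} = - \frac{104}{3}$ ($x{\left(V \right)} = - \frac{8}{3} + \frac{\left(-6\right) \left(-4\right) \left(-4\right)}{3} = - \frac{8}{3} + \frac{24 \left(-4\right)}{3} = - \frac{8}{3} + \frac{1}{3} \left(-96\right) = - \frac{8}{3} - 32 = - \frac{104}{3}$)
$\frac{x{\left(\frac{1}{141 + 143} \right)} - 27630}{A{\left(190,162 \right)} + 15870} = \frac{- \frac{104}{3} - 27630}{\left(190 - 162\right) + 15870} = - \frac{82994}{3 \left(\left(190 - 162\right) + 15870\right)} = - \frac{82994}{3 \left(28 + 15870\right)} = - \frac{82994}{3 \cdot 15898} = \left(- \frac{82994}{3}\right) \frac{1}{15898} = - \frac{41497}{23847}$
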